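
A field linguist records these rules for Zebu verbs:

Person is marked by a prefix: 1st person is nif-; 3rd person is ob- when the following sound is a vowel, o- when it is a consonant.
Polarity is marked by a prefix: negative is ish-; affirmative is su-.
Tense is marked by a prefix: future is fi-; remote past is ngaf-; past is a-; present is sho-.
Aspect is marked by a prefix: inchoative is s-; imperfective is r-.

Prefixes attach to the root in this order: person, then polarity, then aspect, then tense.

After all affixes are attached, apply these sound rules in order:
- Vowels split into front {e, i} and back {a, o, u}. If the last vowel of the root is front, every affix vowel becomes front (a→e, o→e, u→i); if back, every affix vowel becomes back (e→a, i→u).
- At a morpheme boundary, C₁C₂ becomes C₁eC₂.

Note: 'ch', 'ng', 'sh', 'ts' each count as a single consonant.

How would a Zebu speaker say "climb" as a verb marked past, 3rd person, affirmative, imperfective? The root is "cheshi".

eresiecheshi

Attach person 3rd person o- (before consonant 'ch') → ocheshi.
Attach polarity affirmative su- → suocheshi.
Attach aspect imperfective r- → rsuocheshi.
Attach tense past a- → arsuocheshi.
Apply vowel harmony: arsuocheshi → ersiecheshi.
Apply epenthesis: ersiecheshi → eresiecheshi.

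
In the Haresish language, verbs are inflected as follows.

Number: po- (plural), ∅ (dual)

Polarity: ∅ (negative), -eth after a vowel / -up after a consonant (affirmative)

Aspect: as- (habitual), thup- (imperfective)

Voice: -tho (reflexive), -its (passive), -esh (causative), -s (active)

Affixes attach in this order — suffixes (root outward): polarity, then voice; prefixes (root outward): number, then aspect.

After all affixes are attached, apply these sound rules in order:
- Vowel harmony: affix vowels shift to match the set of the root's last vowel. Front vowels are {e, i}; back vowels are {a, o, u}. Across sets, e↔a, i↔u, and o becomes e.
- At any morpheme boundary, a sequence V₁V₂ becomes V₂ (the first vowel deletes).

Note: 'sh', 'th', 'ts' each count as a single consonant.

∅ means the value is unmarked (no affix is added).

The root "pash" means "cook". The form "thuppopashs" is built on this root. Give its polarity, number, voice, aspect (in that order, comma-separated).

Segment: thup-po-pash-s.
polarity: ∅ → negative.
number: po- → plural.
voice: -s → active.
aspect: thup- → imperfective.

negative, plural, active, imperfective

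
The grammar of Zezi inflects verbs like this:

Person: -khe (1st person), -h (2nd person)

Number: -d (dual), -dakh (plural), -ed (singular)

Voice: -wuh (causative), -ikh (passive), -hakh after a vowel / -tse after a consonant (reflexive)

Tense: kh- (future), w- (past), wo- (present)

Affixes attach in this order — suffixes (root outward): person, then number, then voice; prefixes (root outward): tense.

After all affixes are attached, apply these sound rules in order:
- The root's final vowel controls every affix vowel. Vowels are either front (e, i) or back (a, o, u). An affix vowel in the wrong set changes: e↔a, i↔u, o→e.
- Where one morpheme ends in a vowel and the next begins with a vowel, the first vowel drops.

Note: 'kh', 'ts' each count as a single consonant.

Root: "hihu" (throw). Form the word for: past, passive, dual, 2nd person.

Attach tense past w- → whihu.
Attach person 2nd person -h → whihuh.
Attach number dual -d → whihuhd.
Attach voice passive -ikh → whihuhdikh.
Apply vowel harmony: whihuhdikh → whihuhdukh.
Vowel deletion: no change.

whihuhdukh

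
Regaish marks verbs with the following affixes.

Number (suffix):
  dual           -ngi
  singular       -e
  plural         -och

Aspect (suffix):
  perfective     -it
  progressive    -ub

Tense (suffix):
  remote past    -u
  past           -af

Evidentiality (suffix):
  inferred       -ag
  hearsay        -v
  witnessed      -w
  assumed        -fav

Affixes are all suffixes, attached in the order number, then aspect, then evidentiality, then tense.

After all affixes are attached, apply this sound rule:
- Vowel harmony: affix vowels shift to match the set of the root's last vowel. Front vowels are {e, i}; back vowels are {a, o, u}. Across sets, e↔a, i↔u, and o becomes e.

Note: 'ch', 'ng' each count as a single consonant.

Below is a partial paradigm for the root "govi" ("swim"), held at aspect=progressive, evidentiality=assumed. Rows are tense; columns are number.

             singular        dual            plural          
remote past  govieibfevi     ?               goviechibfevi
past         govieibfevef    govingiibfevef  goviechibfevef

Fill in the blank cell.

Attach number dual -ngi → govingi.
Attach aspect progressive -ub → govingiub.
Attach evidentiality assumed -fav → govingiubfav.
Attach tense remote past -u → govingiubfavu.
Apply vowel harmony: govingiubfavu → govingiibfevi.

govingiibfevi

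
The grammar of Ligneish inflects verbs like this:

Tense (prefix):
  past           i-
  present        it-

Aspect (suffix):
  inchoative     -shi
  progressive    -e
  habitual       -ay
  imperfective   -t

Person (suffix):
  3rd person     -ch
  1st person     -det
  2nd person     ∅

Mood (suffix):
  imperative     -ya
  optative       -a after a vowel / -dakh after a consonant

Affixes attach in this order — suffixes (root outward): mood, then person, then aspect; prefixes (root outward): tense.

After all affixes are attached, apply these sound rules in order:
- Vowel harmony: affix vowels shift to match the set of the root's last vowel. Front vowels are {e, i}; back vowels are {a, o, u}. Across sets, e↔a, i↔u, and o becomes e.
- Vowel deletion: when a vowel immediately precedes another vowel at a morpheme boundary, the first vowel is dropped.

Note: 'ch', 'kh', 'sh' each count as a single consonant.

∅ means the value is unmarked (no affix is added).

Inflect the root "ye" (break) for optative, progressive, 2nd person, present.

itye

Attach tense present it- → itye.
Attach mood optative -a (after vowel 'e') → ityea.
person = 2nd person: zero marking, form stays ityea.
Attach aspect progressive -e → ityeae.
Apply vowel harmony: ityeae → ityeee.
Apply vowel deletion: ityeee → itye.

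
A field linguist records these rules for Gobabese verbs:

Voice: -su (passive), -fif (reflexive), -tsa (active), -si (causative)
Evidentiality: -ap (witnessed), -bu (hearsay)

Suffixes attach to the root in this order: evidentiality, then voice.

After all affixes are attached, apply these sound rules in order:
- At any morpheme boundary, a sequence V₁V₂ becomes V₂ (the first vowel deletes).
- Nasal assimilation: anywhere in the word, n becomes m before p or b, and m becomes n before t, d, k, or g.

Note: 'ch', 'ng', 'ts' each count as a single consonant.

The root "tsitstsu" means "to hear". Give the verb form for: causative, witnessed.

tsitstsapsi

Attach evidentiality witnessed -ap → tsitstsuap.
Attach voice causative -si → tsitstsuapsi.
Apply vowel deletion: tsitstsuapsi → tsitstsapsi.
Nasal assimilation: no change.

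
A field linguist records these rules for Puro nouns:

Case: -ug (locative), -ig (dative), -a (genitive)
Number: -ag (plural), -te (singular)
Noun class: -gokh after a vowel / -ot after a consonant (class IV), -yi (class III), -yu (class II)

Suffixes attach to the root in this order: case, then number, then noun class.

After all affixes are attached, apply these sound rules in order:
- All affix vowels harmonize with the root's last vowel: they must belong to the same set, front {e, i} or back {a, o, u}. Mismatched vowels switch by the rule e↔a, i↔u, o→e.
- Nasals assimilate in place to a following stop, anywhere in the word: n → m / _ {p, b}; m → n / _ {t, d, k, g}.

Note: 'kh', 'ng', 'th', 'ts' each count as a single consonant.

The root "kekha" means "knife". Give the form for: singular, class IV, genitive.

kekhaatagokh

Attach case genitive -a → kekhaa.
Attach number singular -te → kekhaate.
Attach noun class class IV -gokh (after vowel 'e') → kekhaategokh.
Apply vowel harmony: kekhaategokh → kekhaatagokh.
Nasal assimilation: no change.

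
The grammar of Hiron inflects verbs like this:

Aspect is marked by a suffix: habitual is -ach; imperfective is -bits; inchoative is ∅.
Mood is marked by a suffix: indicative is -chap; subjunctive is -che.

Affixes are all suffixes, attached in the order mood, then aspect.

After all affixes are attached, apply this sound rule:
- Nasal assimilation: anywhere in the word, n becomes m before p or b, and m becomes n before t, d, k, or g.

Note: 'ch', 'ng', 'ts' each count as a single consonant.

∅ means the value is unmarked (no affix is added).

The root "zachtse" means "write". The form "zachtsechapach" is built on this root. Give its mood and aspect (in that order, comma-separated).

indicative, habitual

Segment: zachtse-chap-ach.
mood: -chap → indicative.
aspect: -ach → habitual.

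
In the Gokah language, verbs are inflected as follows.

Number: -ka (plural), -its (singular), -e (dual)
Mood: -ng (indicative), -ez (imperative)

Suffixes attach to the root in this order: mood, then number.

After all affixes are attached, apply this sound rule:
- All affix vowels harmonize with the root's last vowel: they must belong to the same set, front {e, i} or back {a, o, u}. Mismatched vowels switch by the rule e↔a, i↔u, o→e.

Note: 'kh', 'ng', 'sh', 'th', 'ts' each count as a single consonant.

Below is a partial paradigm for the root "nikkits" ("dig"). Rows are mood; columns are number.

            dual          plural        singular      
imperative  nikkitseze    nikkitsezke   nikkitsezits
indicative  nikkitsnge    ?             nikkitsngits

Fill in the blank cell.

nikkitsngke

Attach mood indicative -ng → nikkitsng.
Attach number plural -ka → nikkitsngka.
Apply vowel harmony: nikkitsngka → nikkitsngke.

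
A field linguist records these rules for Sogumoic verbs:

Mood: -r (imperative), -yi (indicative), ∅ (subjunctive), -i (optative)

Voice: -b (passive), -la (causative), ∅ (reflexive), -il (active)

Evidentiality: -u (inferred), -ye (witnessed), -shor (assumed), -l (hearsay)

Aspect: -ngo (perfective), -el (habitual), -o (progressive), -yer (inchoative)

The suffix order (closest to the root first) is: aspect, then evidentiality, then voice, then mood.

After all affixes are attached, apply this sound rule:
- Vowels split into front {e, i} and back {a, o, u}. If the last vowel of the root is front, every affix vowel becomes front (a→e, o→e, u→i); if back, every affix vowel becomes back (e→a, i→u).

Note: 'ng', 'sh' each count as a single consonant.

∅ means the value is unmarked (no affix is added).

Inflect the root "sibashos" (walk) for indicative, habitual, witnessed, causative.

Attach aspect habitual -el → sibashosel.
Attach evidentiality witnessed -ye → sibashoselye.
Attach voice causative -la → sibashoselyela.
Attach mood indicative -yi → sibashoselyelayi.
Apply vowel harmony: sibashoselyelayi → sibashosalyalayu.

sibashosalyalayu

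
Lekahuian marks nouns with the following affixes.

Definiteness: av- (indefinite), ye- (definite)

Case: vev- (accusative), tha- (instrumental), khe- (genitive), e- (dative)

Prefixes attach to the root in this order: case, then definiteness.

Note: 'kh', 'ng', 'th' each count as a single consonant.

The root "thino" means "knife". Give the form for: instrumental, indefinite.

Attach case instrumental tha- → thathino.
Attach definiteness indefinite av- → avthathino.

avthathino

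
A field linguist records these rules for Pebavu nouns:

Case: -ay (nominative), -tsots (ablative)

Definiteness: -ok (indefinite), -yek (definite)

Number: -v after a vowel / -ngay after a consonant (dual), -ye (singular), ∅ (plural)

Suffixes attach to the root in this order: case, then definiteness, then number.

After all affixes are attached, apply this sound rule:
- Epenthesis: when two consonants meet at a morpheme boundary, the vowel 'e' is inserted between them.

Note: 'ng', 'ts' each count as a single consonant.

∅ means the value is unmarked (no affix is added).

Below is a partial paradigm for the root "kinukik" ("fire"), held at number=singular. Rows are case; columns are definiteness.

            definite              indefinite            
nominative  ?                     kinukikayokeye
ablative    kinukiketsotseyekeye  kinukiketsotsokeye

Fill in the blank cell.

Attach case nominative -ay → kinukikay.
Attach definiteness definite -yek → kinukikayyek.
Attach number singular -ye → kinukikayyekye.
Apply epenthesis: kinukikayyekye → kinukikayeyekeye.

kinukikayeyekeye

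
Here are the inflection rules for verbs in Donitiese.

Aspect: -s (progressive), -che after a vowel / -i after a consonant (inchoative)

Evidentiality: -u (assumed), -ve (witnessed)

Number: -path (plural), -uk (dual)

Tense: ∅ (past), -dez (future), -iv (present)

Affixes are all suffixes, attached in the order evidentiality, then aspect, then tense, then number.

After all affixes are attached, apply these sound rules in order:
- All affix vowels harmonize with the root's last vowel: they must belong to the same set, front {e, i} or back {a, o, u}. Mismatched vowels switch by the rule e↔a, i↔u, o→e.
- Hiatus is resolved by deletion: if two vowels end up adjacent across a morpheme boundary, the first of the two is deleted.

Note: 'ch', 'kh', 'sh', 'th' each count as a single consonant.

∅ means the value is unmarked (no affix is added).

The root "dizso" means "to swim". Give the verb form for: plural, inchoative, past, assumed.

Attach evidentiality assumed -u → dizsou.
Attach aspect inchoative -che (after vowel 'u') → dizsouche.
tense = past: zero marking, form stays dizsouche.
Attach number plural -path → dizsouchepath.
Apply vowel harmony: dizsouchepath → dizsouchapath.
Apply vowel deletion: dizsouchapath → dizsuchapath.

dizsuchapath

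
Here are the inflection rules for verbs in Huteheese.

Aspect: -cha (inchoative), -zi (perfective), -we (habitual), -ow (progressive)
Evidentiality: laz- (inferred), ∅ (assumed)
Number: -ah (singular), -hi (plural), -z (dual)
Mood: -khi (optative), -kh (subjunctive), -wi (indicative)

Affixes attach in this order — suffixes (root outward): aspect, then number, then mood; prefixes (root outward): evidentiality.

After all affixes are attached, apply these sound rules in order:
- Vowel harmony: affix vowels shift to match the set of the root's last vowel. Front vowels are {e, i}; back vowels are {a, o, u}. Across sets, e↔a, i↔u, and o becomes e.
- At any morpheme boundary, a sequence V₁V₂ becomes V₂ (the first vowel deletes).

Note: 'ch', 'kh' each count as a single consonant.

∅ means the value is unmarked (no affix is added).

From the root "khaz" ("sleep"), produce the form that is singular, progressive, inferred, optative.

lazkhazowahkhu

Attach aspect progressive -ow → khazow.
Attach number singular -ah → khazowah.
Attach mood optative -khi → khazowahkhi.
Attach evidentiality inferred laz- → lazkhazowahkhi.
Apply vowel harmony: lazkhazowahkhi → lazkhazowahkhu.
Vowel deletion: no change.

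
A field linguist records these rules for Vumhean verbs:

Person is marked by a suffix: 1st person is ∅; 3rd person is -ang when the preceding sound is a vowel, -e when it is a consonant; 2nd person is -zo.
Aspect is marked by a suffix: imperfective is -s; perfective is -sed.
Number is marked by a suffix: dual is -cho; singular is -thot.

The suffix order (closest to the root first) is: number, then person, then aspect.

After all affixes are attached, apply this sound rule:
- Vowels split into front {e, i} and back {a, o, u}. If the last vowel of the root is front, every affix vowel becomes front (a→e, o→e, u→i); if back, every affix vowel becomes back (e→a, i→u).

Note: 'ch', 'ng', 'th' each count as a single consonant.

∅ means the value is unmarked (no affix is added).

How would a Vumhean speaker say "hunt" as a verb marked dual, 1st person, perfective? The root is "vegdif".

Attach number dual -cho → vegdifcho.
person = 1st person: zero marking, form stays vegdifcho.
Attach aspect perfective -sed → vegdifchosed.
Apply vowel harmony: vegdifchosed → vegdifchesed.

vegdifchesed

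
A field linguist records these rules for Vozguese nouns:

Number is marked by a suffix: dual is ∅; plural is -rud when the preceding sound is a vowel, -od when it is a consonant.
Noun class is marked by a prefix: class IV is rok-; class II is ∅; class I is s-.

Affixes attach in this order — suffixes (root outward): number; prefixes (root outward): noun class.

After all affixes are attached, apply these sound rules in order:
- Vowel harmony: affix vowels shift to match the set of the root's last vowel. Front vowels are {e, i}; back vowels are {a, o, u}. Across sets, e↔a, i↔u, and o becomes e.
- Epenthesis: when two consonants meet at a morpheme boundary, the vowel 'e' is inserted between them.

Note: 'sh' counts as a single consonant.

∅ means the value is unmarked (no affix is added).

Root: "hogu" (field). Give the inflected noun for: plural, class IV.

rokehogurud

Attach noun class class IV rok- → rokhogu.
Attach number plural -rud (after vowel 'u') → rokhogurud.
Vowel harmony: no change.
Apply epenthesis: rokhogurud → rokehogurud.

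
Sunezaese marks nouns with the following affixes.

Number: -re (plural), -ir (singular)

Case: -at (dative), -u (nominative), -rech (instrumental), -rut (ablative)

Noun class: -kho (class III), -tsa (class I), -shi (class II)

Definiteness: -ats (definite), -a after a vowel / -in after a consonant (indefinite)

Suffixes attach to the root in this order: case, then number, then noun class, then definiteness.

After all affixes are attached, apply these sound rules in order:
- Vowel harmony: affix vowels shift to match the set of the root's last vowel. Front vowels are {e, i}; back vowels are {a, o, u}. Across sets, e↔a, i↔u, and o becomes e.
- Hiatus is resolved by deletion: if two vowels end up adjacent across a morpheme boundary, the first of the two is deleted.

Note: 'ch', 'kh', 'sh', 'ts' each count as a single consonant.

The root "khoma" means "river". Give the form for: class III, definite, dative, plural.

khomatrakhats

Attach case dative -at → khomaat.
Attach number plural -re → khomaatre.
Attach noun class class III -kho → khomaatrekho.
Attach definiteness definite -ats → khomaatrekhoats.
Apply vowel harmony: khomaatrekhoats → khomaatrakhoats.
Apply vowel deletion: khomaatrakhoats → khomatrakhats.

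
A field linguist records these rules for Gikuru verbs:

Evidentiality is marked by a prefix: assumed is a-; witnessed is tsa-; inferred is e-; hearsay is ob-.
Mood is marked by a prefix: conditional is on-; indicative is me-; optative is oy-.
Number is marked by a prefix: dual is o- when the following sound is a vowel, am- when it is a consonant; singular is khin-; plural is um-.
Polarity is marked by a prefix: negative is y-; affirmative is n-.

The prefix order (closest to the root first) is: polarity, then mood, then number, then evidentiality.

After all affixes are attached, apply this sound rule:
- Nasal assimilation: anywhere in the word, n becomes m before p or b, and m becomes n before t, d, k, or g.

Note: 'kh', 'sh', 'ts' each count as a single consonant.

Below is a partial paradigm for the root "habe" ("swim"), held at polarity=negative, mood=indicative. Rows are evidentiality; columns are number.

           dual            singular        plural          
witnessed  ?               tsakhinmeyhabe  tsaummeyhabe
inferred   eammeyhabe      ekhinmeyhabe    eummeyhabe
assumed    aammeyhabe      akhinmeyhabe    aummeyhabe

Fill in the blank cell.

tsaammeyhabe

Attach polarity negative y- → yhabe.
Attach mood indicative me- → meyhabe.
Attach number dual am- (before consonant 'm') → ammeyhabe.
Attach evidentiality witnessed tsa- → tsaammeyhabe.
Nasal assimilation: no change.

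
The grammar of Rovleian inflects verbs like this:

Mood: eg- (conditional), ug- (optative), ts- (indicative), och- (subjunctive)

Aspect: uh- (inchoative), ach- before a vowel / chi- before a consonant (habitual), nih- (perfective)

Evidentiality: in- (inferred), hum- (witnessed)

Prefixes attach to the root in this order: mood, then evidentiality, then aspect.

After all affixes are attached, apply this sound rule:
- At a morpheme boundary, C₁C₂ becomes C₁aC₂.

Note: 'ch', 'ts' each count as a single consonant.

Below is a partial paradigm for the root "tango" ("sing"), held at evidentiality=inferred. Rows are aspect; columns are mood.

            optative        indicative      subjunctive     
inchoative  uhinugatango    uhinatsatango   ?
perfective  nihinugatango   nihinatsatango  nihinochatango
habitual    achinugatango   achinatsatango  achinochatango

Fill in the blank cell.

uhinochatango

Attach mood subjunctive och- → ochtango.
Attach evidentiality inferred in- → inochtango.
Attach aspect inchoative uh- → uhinochtango.
Apply epenthesis: uhinochtango → uhinochatango.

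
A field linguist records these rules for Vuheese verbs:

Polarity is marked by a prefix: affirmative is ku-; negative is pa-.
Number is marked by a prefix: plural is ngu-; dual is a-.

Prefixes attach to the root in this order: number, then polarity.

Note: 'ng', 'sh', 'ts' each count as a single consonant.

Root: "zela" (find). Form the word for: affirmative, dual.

kuazela

Attach number dual a- → azela.
Attach polarity affirmative ku- → kuazela.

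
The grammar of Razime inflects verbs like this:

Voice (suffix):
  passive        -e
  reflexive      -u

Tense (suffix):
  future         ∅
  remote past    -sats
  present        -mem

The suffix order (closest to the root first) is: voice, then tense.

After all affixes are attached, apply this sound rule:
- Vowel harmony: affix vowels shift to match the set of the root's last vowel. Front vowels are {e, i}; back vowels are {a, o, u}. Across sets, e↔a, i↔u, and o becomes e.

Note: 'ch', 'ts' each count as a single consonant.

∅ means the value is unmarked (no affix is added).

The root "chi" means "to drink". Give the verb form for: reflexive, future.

Attach voice reflexive -u → chiu.
tense = future: zero marking, form stays chiu.
Apply vowel harmony: chiu → chii.

chii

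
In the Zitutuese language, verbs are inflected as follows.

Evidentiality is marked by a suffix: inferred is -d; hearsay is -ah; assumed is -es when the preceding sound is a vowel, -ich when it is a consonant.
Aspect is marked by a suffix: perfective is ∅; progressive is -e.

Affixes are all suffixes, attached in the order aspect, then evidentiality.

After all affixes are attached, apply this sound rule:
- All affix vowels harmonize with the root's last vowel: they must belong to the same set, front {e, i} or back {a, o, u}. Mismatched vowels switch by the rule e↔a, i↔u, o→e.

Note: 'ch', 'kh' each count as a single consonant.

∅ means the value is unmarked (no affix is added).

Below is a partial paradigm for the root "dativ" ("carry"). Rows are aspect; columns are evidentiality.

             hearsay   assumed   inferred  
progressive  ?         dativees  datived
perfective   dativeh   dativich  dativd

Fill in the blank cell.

dativeeh

Attach aspect progressive -e → dative.
Attach evidentiality hearsay -ah → dativeah.
Apply vowel harmony: dativeah → dativeeh.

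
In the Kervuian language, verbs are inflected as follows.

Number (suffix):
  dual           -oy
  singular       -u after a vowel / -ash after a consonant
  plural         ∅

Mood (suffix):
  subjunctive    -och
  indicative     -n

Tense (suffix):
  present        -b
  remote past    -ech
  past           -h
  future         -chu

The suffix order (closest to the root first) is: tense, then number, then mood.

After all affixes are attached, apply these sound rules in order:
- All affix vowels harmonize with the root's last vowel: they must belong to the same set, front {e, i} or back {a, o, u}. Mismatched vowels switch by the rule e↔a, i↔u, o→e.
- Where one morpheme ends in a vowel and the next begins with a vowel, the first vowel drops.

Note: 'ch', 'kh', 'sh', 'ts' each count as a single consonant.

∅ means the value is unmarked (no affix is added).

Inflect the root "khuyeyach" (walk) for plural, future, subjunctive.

khuyeyachchoch

Attach tense future -chu → khuyeyachchu.
number = plural: zero marking, form stays khuyeyachchu.
Attach mood subjunctive -och → khuyeyachchuoch.
Vowel harmony: no change.
Apply vowel deletion: khuyeyachchuoch → khuyeyachchoch.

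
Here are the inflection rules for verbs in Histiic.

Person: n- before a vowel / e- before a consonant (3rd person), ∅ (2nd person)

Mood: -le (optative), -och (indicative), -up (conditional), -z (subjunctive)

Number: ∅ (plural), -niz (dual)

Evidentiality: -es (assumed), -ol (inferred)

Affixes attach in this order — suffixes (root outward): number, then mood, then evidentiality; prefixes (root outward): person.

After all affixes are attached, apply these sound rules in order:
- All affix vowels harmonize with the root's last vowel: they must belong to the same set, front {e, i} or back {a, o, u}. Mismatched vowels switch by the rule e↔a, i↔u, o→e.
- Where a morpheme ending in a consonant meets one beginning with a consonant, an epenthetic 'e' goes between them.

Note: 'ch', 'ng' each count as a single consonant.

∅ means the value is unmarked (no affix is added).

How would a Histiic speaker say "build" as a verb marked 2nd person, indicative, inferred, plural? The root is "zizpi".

zizpiechel

person = 2nd person: zero marking, form stays zizpi.
number = plural: zero marking, form stays zizpi.
Attach mood indicative -och → zizpioch.
Attach evidentiality inferred -ol → zizpiochol.
Apply vowel harmony: zizpiochol → zizpiechel.
Epenthesis: no change.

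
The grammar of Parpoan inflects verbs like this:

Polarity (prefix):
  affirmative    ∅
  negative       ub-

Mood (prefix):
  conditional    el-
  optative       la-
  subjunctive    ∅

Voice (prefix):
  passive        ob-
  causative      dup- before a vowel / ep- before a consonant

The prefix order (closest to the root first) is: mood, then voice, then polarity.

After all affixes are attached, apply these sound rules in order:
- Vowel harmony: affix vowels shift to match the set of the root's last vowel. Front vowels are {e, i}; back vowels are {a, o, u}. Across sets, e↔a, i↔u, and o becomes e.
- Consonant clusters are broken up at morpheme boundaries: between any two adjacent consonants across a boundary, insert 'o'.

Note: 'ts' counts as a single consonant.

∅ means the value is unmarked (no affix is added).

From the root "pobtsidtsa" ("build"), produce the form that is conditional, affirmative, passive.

obalopobtsidtsa

Attach mood conditional el- → elpobtsidtsa.
Attach voice passive ob- → obelpobtsidtsa.
polarity = affirmative: zero marking, form stays obelpobtsidtsa.
Apply vowel harmony: obelpobtsidtsa → obalpobtsidtsa.
Apply epenthesis: obalpobtsidtsa → obalopobtsidtsa.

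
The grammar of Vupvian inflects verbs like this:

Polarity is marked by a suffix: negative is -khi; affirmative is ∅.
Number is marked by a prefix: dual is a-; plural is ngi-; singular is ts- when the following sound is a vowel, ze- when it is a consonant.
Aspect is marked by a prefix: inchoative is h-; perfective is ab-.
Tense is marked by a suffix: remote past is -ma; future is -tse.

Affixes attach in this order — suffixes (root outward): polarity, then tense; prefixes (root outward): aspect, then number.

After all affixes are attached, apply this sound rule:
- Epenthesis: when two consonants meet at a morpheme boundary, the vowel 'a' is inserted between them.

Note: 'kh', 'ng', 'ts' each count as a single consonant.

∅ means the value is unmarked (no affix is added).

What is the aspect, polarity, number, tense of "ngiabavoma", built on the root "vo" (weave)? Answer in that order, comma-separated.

Segment: ngi-ab-vo-ma.
aspect: ab- → perfective.
polarity: ∅ → affirmative.
number: ngi- → plural.
tense: -ma → remote past.

perfective, affirmative, plural, remote past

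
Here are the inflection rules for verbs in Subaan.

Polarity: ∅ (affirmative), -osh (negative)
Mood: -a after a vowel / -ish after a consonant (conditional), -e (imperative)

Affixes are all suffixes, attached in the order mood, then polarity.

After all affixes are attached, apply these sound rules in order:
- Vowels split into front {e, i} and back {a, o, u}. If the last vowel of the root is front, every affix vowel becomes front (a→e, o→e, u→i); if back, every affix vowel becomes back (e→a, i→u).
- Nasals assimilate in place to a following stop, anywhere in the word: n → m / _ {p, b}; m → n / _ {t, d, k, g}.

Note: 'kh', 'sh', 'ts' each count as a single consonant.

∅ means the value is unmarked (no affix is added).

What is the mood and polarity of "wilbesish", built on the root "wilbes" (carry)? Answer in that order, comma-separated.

Segment: wilbes-ish.
mood: -a/ish → conditional.
polarity: ∅ → affirmative.

conditional, affirmative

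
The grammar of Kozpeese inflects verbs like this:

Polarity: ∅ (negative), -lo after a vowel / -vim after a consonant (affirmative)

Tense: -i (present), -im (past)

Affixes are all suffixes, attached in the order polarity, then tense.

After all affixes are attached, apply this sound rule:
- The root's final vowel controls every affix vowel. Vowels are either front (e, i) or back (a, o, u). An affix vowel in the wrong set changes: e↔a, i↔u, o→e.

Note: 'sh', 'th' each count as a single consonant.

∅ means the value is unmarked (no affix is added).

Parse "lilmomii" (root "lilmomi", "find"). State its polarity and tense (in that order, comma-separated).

negative, present

Segment: lilmomi-i.
polarity: ∅ → negative.
tense: -i → present.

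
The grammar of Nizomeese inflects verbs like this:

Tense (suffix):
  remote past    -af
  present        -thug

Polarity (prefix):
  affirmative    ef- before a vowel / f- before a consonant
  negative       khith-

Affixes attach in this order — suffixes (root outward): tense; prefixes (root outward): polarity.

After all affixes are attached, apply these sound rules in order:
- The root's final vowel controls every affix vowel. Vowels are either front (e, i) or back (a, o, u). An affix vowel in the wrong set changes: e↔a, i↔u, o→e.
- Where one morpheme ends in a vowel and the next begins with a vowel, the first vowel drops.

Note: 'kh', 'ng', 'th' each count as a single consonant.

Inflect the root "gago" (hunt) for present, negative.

Attach polarity negative khith- → khithgago.
Attach tense present -thug → khithgagothug.
Apply vowel harmony: khithgagothug → khuthgagothug.
Vowel deletion: no change.

khuthgagothug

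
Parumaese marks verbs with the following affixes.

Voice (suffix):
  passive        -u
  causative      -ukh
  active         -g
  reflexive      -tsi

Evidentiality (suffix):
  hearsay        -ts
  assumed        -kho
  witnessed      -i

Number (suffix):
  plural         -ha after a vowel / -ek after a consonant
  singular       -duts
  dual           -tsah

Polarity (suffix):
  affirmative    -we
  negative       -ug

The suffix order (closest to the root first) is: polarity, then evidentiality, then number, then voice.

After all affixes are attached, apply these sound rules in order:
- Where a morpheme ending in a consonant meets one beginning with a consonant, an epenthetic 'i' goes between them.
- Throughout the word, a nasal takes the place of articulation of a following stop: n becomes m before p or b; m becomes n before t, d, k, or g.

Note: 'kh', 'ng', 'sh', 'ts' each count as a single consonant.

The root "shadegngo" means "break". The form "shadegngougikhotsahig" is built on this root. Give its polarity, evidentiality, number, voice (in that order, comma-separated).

negative, assumed, dual, active

Segment: shadegngo-ug-kho-tsah-g.
polarity: -ug → negative.
evidentiality: -kho → assumed.
number: -tsah → dual.
voice: -g → active.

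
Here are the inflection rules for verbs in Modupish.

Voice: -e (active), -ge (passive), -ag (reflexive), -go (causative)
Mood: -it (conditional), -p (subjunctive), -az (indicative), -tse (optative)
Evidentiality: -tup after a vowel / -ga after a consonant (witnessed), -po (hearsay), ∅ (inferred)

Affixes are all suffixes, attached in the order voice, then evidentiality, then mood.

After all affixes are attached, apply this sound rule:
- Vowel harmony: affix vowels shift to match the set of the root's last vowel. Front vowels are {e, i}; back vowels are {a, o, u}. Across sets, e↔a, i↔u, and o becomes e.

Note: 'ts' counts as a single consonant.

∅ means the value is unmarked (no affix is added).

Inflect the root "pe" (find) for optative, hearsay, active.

Attach voice active -e → pee.
Attach evidentiality hearsay -po → peepo.
Attach mood optative -tse → peepotse.
Apply vowel harmony: peepotse → peepetse.

peepetse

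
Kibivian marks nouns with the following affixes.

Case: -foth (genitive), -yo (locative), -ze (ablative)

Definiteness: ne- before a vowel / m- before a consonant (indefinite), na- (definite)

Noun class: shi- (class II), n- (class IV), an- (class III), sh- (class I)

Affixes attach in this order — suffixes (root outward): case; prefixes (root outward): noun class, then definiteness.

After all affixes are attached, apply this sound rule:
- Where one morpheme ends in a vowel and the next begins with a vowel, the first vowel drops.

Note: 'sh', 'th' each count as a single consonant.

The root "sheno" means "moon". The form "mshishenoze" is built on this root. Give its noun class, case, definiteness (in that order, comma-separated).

class II, ablative, indefinite

Segment: m-shi-sheno-ze.
noun class: shi- → class II.
case: -ze → ablative.
definiteness: ne/m- → indefinite.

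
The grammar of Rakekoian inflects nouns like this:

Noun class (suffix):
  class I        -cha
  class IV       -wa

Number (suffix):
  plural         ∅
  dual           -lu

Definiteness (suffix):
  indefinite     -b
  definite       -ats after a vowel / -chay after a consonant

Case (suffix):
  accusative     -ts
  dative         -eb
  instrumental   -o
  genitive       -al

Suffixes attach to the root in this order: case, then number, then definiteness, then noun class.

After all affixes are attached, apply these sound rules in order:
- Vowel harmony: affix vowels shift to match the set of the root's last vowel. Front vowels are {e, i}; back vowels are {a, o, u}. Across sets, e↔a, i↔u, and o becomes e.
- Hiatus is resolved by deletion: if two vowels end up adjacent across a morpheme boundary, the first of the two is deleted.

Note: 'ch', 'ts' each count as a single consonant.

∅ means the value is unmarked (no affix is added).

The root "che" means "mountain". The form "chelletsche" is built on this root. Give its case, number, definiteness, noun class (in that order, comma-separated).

Segment: che-al-lu-ats-cha.
case: -al → genitive.
number: -lu → dual.
definiteness: -ats/chay → definite.
noun class: -cha → class I.

genitive, dual, definite, class I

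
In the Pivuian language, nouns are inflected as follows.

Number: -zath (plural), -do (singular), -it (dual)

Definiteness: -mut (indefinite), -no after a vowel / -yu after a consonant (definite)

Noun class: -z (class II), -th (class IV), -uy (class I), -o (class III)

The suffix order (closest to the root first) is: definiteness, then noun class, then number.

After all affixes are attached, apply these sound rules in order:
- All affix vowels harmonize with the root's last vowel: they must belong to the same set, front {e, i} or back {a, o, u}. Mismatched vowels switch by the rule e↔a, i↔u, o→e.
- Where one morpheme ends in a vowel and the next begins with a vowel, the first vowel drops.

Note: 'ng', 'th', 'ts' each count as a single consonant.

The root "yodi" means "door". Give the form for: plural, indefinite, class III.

Attach definiteness indefinite -mut → yodimut.
Attach noun class class III -o → yodimuto.
Attach number plural -zath → yodimutozath.
Apply vowel harmony: yodimutozath → yodimitezeth.
Vowel deletion: no change.

yodimitezeth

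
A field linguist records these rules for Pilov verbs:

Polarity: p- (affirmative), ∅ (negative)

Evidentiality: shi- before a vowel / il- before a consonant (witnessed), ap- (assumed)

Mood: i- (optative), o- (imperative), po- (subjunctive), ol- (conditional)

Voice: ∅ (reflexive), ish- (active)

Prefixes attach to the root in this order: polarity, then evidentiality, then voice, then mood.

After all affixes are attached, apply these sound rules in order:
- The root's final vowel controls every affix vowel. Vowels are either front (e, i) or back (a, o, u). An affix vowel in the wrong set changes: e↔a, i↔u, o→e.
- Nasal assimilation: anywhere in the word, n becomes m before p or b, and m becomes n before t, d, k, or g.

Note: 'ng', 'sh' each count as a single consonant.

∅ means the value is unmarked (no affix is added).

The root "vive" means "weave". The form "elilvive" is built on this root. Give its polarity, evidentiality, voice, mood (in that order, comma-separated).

negative, witnessed, reflexive, conditional

Segment: ol-il-vive.
polarity: ∅ → negative.
evidentiality: shi/il- → witnessed.
voice: ∅ → reflexive.
mood: ol- → conditional.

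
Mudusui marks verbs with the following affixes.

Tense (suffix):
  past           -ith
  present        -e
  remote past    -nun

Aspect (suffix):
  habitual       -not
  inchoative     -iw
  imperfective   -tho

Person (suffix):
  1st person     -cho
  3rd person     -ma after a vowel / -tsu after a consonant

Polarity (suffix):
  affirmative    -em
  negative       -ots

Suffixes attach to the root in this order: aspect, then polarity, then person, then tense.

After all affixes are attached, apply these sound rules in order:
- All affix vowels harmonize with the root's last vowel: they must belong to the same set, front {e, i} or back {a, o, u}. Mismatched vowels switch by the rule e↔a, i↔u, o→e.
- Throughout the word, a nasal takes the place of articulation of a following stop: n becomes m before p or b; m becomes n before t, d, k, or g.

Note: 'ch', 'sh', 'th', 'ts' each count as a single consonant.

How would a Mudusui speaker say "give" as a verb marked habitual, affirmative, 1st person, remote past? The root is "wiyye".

wiyyenetemchenin

Attach aspect habitual -not → wiyyenot.
Attach polarity affirmative -em → wiyyenotem.
Attach person 1st person -cho → wiyyenotemcho.
Attach tense remote past -nun → wiyyenotemchonun.
Apply vowel harmony: wiyyenotemchonun → wiyyenetemchenin.
Nasal assimilation: no change.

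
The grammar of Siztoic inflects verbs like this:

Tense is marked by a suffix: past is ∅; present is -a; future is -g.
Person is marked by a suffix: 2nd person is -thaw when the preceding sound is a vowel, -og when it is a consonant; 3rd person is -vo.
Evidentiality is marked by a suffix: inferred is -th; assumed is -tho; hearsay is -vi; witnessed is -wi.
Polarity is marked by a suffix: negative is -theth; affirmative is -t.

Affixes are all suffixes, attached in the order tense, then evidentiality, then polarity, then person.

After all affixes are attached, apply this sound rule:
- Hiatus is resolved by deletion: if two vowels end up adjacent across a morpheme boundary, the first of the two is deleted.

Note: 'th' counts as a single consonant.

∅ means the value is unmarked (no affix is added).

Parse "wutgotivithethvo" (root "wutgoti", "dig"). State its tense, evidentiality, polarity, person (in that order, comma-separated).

past, hearsay, negative, 3rd person

Segment: wutgoti-vi-theth-vo.
tense: ∅ → past.
evidentiality: -vi → hearsay.
polarity: -theth → negative.
person: -vo → 3rd person.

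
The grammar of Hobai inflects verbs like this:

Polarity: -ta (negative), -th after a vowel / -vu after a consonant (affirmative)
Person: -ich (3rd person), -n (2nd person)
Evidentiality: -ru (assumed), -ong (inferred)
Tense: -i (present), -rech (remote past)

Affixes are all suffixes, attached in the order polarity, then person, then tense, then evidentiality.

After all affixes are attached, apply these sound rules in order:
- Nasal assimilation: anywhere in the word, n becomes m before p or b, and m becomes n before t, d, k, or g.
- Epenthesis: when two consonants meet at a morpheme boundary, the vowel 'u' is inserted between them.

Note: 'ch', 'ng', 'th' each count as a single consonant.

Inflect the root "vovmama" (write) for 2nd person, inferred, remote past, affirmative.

vovmamathunurechong

Attach polarity affirmative -th (after vowel 'a') → vovmamath.
Attach person 2nd person -n → vovmamathn.
Attach tense remote past -rech → vovmamathnrech.
Attach evidentiality inferred -ong → vovmamathnrechong.
Nasal assimilation: no change.
Apply epenthesis: vovmamathnrechong → vovmamathunurechong.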